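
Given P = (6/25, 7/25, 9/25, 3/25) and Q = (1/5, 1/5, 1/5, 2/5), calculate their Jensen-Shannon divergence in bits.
0.0802 bits

Jensen-Shannon divergence is:
JSD(P||Q) = 0.5 × D_KL(P||M) + 0.5 × D_KL(Q||M)
where M = 0.5 × (P + Q) is the mixture distribution.

M = 0.5 × (6/25, 7/25, 9/25, 3/25) + 0.5 × (1/5, 1/5, 1/5, 2/5) = (0.22, 6/25, 7/25, 0.26)

D_KL(P||M) = 0.0891 bits
D_KL(Q||M) = 0.0714 bits

JSD(P||Q) = 0.5 × 0.0891 + 0.5 × 0.0714 = 0.0802 bits

Unlike KL divergence, JSD is symmetric and bounded: 0 ≤ JSD ≤ log(2).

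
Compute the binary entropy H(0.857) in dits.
0.1782 dits

The binary entropy function is:
H(p) = -p log(p) - (1-p) log(1-p)

H(0.857) = -0.857 × log_10(0.857) - 0.143 × log_10(0.143)
H(0.857) = 0.1782 dits

Note: Binary entropy is maximized at p=0.5 (H=1 bit) and minimized at p=0 or p=1 (H=0).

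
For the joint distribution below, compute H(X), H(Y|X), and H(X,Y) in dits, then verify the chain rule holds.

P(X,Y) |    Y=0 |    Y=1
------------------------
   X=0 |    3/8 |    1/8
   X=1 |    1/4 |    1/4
H(X,Y) = 0.5737, H(X) = 0.3010, H(Y|X) = 0.2726 (all in dits)

Chain rule: H(X,Y) = H(X) + H(Y|X)

Left side — joint entropy directly:
H(X,Y) = -Σ p(x,y) log p(x,y) = 0.5737 dits

Right side — compute H(Y|X) from the conditional distributions:
P(X) = (1/2, 1/2), so H(X) = 0.3010 dits
H(Y|X) = Σ_x P(X=x) · H(Y|X=x):
  P(Y|X=0) = (3/4, 1/4), H(Y|X=0) = 0.2442, weight P(X=0) = 1/2
  P(Y|X=1) = (1/2, 1/2), H(Y|X=1) = 0.3010, weight P(X=1) = 1/2
H(Y|X) = 0.2726 dits

H(X) + H(Y|X) = 0.3010 + 0.2726 = 0.5737 dits

Both sides equal 0.5737 dits. ✓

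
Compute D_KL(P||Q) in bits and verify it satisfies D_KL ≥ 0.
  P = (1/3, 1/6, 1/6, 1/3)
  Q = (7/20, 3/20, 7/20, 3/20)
0.2075 bits

KL divergence satisfies the Gibbs inequality: D_KL(P||Q) ≥ 0 for all distributions P, Q.

D_KL(P||Q) = Σ p(x) log(p(x)/q(x))
Term by term:
  x=0: 1/3 × log_2[(1/3)/(7/20)] = -0.0235
  x=1: 1/6 × log_2[(1/6)/(3/20)] = 0.0253
  x=2: 1/6 × log_2[(1/6)/(7/20)] = -0.1784
  x=3: 1/3 × log_2[(1/3)/(3/20)] = 0.3840
D_KL(P||Q) = 0.2075 bits

D_KL(P||Q) = 0.2075 ≥ 0 ✓

This non-negativity is a fundamental property: relative entropy cannot be negative because it measures how different Q is from P.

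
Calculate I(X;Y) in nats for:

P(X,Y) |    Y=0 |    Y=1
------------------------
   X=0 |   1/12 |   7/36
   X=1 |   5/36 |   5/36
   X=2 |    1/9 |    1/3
0.0244 nats

Mutual information: I(X;Y) = H(X) + H(Y) - H(X,Y)

Marginals:
P(X) = (5/18, 5/18, 4/9), H(X) = 1.0720 nats
P(Y) = (1/3, 2/3), H(Y) = 0.6365 nats

Joint entropy: H(X,Y) = 1.6842 nats

I(X;Y) = 1.0720 + 0.6365 - 1.6842 = 0.0244 nats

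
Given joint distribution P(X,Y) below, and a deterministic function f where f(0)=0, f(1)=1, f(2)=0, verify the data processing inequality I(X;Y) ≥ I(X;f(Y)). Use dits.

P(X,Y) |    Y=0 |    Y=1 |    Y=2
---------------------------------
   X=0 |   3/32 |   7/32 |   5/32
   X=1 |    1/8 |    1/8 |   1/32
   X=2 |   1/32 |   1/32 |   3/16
I(X;Y) = 0.0598, I(X;f(Y)) = 0.0218, inequality holds: 0.0598 ≥ 0.0218

Data Processing Inequality: For any Markov chain X → Y → Z, we have I(X;Y) ≥ I(X;Z).

Here Z = f(Y) is a deterministic function of Y, forming X → Y → Z.

Original I(X;Y) = 0.0598 dits

After applying f:
P(X,Z) where Z=f(Y):
- P(X,Z=0) = P(X,Y=0) + P(X,Y=2)
- P(X,Z=1) = P(X,Y=1)

I(X;Z) = I(X;f(Y)) = 0.0218 dits

Verification: 0.0598 ≥ 0.0218 ✓

Information cannot be created by processing; the function f can only lose information about X.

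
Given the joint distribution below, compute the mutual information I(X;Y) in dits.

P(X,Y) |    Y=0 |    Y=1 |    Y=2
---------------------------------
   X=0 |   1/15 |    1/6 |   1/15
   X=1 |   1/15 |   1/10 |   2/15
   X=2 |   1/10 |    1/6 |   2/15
0.0088 dits

Mutual information: I(X;Y) = H(X) + H(Y) - H(X,Y)

Marginals:
P(X) = (3/10, 3/10, 2/5), H(X) = 0.4729 dits
P(Y) = (7/30, 13/30, 1/3), H(Y) = 0.4639 dits

Joint entropy: H(X,Y) = 0.9280 dits

I(X;Y) = 0.4729 + 0.4639 - 0.9280 = 0.0088 dits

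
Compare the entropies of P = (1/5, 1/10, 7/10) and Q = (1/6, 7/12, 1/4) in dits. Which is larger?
Q

Computing entropies in dits:
H(P) = 0.3482
H(Q) = 0.4168

Distribution Q has higher entropy.

Intuition: The distribution closer to uniform (more spread out) has higher entropy.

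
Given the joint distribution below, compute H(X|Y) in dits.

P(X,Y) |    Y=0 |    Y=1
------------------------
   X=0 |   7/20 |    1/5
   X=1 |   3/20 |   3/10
0.2788 dits

Using the chain rule: H(X|Y) = H(X,Y) - H(Y)

First, compute H(X,Y) = 0.5798 dits

Marginal P(Y) = (1/2, 1/2)
H(Y) = 0.3010 dits

H(X|Y) = H(X,Y) - H(Y) = 0.5798 - 0.3010 = 0.2788 dits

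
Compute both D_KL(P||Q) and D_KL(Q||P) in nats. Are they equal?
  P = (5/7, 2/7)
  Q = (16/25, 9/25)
D_KL(P||Q) = 0.0124, D_KL(Q||P) = 0.0129

KL divergence is not symmetric: D_KL(P||Q) ≠ D_KL(Q||P) in general.

D_KL(P||Q) = 0.0124 nats
D_KL(Q||P) = 0.0129 nats

No, they are not equal!

This asymmetry is why KL divergence is not a true distance metric.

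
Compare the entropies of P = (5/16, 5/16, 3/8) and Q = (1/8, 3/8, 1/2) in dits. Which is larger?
P

Computing entropies in dits:
H(P) = 0.4755
H(Q) = 0.4231

Distribution P has higher entropy.

Intuition: The distribution closer to uniform (more spread out) has higher entropy.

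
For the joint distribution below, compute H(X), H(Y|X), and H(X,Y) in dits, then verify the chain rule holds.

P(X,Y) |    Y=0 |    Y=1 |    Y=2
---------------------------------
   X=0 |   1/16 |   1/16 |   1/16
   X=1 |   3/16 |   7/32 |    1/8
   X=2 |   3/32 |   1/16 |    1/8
H(X,Y) = 0.9039, H(X) = 0.4372, H(Y|X) = 0.4667 (all in dits)

Chain rule: H(X,Y) = H(X) + H(Y|X)

Left side — joint entropy directly:
H(X,Y) = -Σ p(x,y) log p(x,y) = 0.9039 dits

Right side — compute H(Y|X) from the conditional distributions:
P(X) = (3/16, 17/32, 9/32), so H(X) = 0.4372 dits
H(Y|X) = Σ_x P(X=x) · H(Y|X=x):
  P(Y|X=0) = (1/3, 1/3, 1/3), H(Y|X=0) = 0.4771, weight P(X=0) = 3/16
  P(Y|X=1) = (6/17, 7/17, 4/17), H(Y|X=1) = 0.4662, weight P(X=1) = 17/32
  P(Y|X=2) = (1/3, 2/9, 4/9), H(Y|X=2) = 0.4607, weight P(X=2) = 9/32
H(Y|X) = 0.4667 dits

H(X) + H(Y|X) = 0.4372 + 0.4667 = 0.9039 dits

Both sides equal 0.9039 dits. ✓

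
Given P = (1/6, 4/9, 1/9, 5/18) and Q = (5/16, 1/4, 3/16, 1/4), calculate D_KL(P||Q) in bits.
0.1761 bits

KL divergence: D_KL(P||Q) = Σ p(x) log(p(x)/q(x))

Computing term by term:
  x=0: 1/6 × log_2[(1/6)/(5/16)] = 1/6 × -0.9069 = -0.1511
  x=1: 4/9 × log_2[(4/9)/(1/4)] = 4/9 × 0.8301 = 0.3689
  x=2: 1/9 × log_2[(1/9)/(3/16)] = 1/9 × -0.7549 = -0.0839
  x=3: 5/18 × log_2[(5/18)/(1/4)] = 5/18 × 0.1520 = 0.0422

D_KL(P||Q) = 0.1761 bits

Note: KL divergence is always non-negative and equals 0 iff P = Q.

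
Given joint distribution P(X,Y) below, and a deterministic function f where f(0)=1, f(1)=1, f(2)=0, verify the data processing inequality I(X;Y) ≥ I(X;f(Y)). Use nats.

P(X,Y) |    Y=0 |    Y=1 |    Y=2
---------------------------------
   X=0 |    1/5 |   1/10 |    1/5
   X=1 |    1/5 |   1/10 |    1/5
I(X;Y) = 0.0000, I(X;f(Y)) = 0.0000, inequality holds: 0.0000 ≥ 0.0000

Data Processing Inequality: For any Markov chain X → Y → Z, we have I(X;Y) ≥ I(X;Z).

Here Z = f(Y) is a deterministic function of Y, forming X → Y → Z.

Original I(X;Y) = 0.0000 nats

After applying f:
P(X,Z) where Z=f(Y):
- P(X,Z=0) = P(X,Y=2)
- P(X,Z=1) = P(X,Y=0) + P(X,Y=1)

I(X;Z) = I(X;f(Y)) = 0.0000 nats

Verification: 0.0000 ≥ 0.0000 ✓

Information cannot be created by processing; the function f can only lose information about X.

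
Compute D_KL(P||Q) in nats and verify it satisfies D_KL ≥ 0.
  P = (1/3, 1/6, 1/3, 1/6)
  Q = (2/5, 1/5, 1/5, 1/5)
0.0487 nats

KL divergence satisfies the Gibbs inequality: D_KL(P||Q) ≥ 0 for all distributions P, Q.

D_KL(P||Q) = Σ p(x) log(p(x)/q(x))
Term by term:
  x=0: 1/3 × log_e[(1/3)/(2/5)] = -0.0608
  x=1: 1/6 × log_e[(1/6)/(1/5)] = -0.0304
  x=2: 1/3 × log_e[(1/3)/(1/5)] = 0.1703
  x=3: 1/6 × log_e[(1/6)/(1/5)] = -0.0304
D_KL(P||Q) = 0.0487 nats

D_KL(P||Q) = 0.0487 ≥ 0 ✓

This non-negativity is a fundamental property: relative entropy cannot be negative because it measures how different Q is from P.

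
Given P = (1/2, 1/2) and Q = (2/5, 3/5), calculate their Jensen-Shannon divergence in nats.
0.0051 nats

Jensen-Shannon divergence is:
JSD(P||Q) = 0.5 × D_KL(P||M) + 0.5 × D_KL(Q||M)
where M = 0.5 × (P + Q) is the mixture distribution.

M = 0.5 × (1/2, 1/2) + 0.5 × (2/5, 3/5) = (9/20, 11/20)

D_KL(P||M) = 0.0050 nats
D_KL(Q||M) = 0.0051 nats

JSD(P||Q) = 0.5 × 0.0050 + 0.5 × 0.0051 = 0.0051 nats

Unlike KL divergence, JSD is symmetric and bounded: 0 ≤ JSD ≤ log(2).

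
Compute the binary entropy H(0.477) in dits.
0.3006 dits

The binary entropy function is:
H(p) = -p log(p) - (1-p) log(1-p)

H(0.477) = -0.477 × log_10(0.477) - 0.523 × log_10(0.523)
H(0.477) = 0.3006 dits

Note: Binary entropy is maximized at p=0.5 (H=1 bit) and minimized at p=0 or p=1 (H=0).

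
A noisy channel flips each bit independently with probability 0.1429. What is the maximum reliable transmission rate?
0.4082 bits

For a binary symmetric channel (BSC) with error probability p:
Capacity C = 1 - H(p) bits per symbol

where H(p) = -p log₂(p) - (1-p) log₂(1-p) is the binary entropy function.

H(0.1429) = 0.5918 bits
C = 1 - 0.5918 = 0.4082 bits per symbol

This means we can reliably transmit up to 0.4082 bits of information per channel use.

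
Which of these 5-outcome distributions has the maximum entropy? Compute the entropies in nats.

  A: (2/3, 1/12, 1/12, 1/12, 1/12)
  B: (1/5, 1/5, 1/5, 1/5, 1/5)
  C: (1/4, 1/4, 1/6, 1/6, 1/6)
B

For a discrete distribution over n outcomes, entropy is maximized by the uniform distribution.

Computing entropies:
H(A) = 1.0986 nats
H(B) = 1.6094 nats
H(C) = 1.5890 nats

The uniform distribution (where all probabilities equal 1/5) achieves the maximum entropy of log_e(5) = 1.6094 nats.

Distribution B has the highest entropy.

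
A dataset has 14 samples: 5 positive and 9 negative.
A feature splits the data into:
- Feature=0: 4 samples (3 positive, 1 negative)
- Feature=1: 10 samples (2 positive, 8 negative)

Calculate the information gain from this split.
0.1928 bits

Information Gain = H(Y) - H(Y|Feature)

Before split:
P(positive) = 5/14 = 0.3571
H(Y) = 0.9403 bits

After split:
Feature=0: H = 0.8113 bits (weight = 4/14)
Feature=1: H = 0.7219 bits (weight = 10/14)
H(Y|Feature) = (4/14)×0.8113 + (10/14)×0.7219 = 0.7475 bits

Information Gain = 0.9403 - 0.7475 = 0.1928 bits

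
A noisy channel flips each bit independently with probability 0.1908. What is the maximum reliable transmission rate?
0.2969 bits

For a binary symmetric channel (BSC) with error probability p:
Capacity C = 1 - H(p) bits per symbol

where H(p) = -p log₂(p) - (1-p) log₂(1-p) is the binary entropy function.

H(0.1908) = 0.7031 bits
C = 1 - 0.7031 = 0.2969 bits per symbol

This means we can reliably transmit up to 0.2969 bits of information per channel use.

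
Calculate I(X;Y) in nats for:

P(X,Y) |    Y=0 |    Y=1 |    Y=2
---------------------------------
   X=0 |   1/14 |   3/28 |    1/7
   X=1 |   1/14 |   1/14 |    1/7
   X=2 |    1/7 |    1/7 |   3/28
0.0235 nats

Mutual information: I(X;Y) = H(X) + H(Y) - H(X,Y)

Marginals:
P(X) = (9/28, 2/7, 11/28), H(X) = 1.0898 nats
P(Y) = (2/7, 9/28, 11/28), H(Y) = 1.0898 nats

Joint entropy: H(X,Y) = 2.1561 nats

I(X;Y) = 1.0898 + 1.0898 - 2.1561 = 0.0235 nats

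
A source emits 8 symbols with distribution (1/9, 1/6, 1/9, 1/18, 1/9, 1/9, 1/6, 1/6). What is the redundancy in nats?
0.0464 nats

Redundancy measures how far a source is from maximum entropy:
R = H_max - H(X)

Maximum entropy for 8 symbols: H_max = log_e(8) = 2.0794 nats
Actual entropy: H(X) = 2.0330 nats
Redundancy: R = 2.0794 - 2.0330 = 0.0464 nats

This redundancy represents potential for compression: the source could be compressed by 0.0464 nats per symbol.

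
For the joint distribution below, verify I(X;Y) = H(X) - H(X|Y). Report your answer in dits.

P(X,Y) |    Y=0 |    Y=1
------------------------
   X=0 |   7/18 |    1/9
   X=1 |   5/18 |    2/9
I(X;Y) = 0.0122 dits

Mutual information has multiple equivalent forms:
- I(X;Y) = H(X) - H(X|Y)
- I(X;Y) = H(Y) - H(Y|X)
- I(X;Y) = H(X) + H(Y) - H(X,Y)

Computing all quantities:
H(X) = 0.3010, H(Y) = 0.2764, H(X,Y) = 0.5652
H(X|Y) = 0.2888, H(Y|X) = 0.2642

Verification:
H(X) - H(X|Y) = 0.3010 - 0.2888 = 0.0122
H(Y) - H(Y|X) = 0.2764 - 0.2642 = 0.0122
H(X) + H(Y) - H(X,Y) = 0.3010 + 0.2764 - 0.5652 = 0.0122

All forms give I(X;Y) = 0.0122 dits. ✓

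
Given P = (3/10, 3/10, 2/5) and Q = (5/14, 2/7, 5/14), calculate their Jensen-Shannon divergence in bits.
0.0028 bits

Jensen-Shannon divergence is:
JSD(P||Q) = 0.5 × D_KL(P||M) + 0.5 × D_KL(Q||M)
where M = 0.5 × (P + Q) is the mixture distribution.

M = 0.5 × (3/10, 3/10, 2/5) + 0.5 × (5/14, 2/7, 5/14) = (0.328571, 0.292857, 0.378571)

D_KL(P||M) = 0.0028 bits
D_KL(Q||M) = 0.0028 bits

JSD(P||Q) = 0.5 × 0.0028 + 0.5 × 0.0028 = 0.0028 bits

Unlike KL divergence, JSD is symmetric and bounded: 0 ≤ JSD ≤ log(2).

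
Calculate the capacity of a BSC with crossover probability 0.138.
0.4210 bits

For a binary symmetric channel (BSC) with error probability p:
Capacity C = 1 - H(p) bits per symbol

where H(p) = -p log₂(p) - (1-p) log₂(1-p) is the binary entropy function.

H(0.138) = 0.5790 bits
C = 1 - 0.5790 = 0.4210 bits per symbol

This means we can reliably transmit up to 0.4210 bits of information per channel use.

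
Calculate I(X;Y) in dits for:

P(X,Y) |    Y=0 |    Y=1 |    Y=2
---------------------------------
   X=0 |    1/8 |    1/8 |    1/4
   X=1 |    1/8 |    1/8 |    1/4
0.0000 dits

Mutual information: I(X;Y) = H(X) + H(Y) - H(X,Y)

Marginals:
P(X) = (1/2, 1/2), H(X) = 0.3010 dits
P(Y) = (1/4, 1/4, 1/2), H(Y) = 0.4515 dits

Joint entropy: H(X,Y) = 0.7526 dits

I(X;Y) = 0.3010 + 0.4515 - 0.7526 = 0.0000 dits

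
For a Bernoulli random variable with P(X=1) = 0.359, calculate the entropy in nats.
0.6528 nats

The binary entropy function is:
H(p) = -p log(p) - (1-p) log(1-p)

H(0.359) = -0.359 × log_e(0.359) - 0.641 × log_e(0.641)
H(0.359) = 0.6528 nats

Note: Binary entropy is maximized at p=0.5 (H=1 bit) and minimized at p=0 or p=1 (H=0).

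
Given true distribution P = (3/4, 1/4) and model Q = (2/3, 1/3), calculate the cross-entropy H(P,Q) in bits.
0.8350 bits

Cross-entropy: H(P,Q) = -Σ p(x) log q(x)

Alternatively: H(P,Q) = H(P) + D_KL(P||Q)
H(P) = 0.8113 bits
D_KL(P||Q) = 0.0237 bits

H(P,Q) = 0.8113 + 0.0237 = 0.8350 bits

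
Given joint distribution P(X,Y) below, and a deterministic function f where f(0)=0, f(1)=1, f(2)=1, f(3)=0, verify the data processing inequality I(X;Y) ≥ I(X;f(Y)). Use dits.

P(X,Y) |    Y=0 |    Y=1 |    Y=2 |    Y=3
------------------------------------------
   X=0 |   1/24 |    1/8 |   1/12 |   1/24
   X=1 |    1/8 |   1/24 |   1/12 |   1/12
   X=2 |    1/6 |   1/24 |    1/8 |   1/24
I(X;Y) = 0.0359, I(X;f(Y)) = 0.0176, inequality holds: 0.0359 ≥ 0.0176

Data Processing Inequality: For any Markov chain X → Y → Z, we have I(X;Y) ≥ I(X;Z).

Here Z = f(Y) is a deterministic function of Y, forming X → Y → Z.

Original I(X;Y) = 0.0359 dits

After applying f:
P(X,Z) where Z=f(Y):
- P(X,Z=0) = P(X,Y=0) + P(X,Y=3)
- P(X,Z=1) = P(X,Y=1) + P(X,Y=2)

I(X;Z) = I(X;f(Y)) = 0.0176 dits

Verification: 0.0359 ≥ 0.0176 ✓

Information cannot be created by processing; the function f can only lose information about X.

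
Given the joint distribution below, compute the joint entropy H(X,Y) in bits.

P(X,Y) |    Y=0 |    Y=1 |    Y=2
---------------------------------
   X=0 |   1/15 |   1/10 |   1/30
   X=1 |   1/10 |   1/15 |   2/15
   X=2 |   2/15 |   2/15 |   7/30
3.0015 bits

Joint entropy is H(X,Y) = -Σ_{x,y} p(x,y) log p(x,y).

Summing over all non-zero entries:
H(X,Y) = -[1/15·log_2(1/15) + 1/10·log_2(1/10) + 1/30·log_2(1/30) + 1/10·log_2(1/10) + 1/15·log_2(1/15) + 2/15·log_2(2/15) + 2/15·log_2(2/15) + 2/15·log_2(2/15) + 7/30·log_2(7/30)]
H(X,Y) = 3.0015 bits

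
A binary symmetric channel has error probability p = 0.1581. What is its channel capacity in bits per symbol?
0.3703 bits

For a binary symmetric channel (BSC) with error probability p:
Capacity C = 1 - H(p) bits per symbol

where H(p) = -p log₂(p) - (1-p) log₂(1-p) is the binary entropy function.

H(0.1581) = 0.6297 bits
C = 1 - 0.6297 = 0.3703 bits per symbol

This means we can reliably transmit up to 0.3703 bits of information per channel use.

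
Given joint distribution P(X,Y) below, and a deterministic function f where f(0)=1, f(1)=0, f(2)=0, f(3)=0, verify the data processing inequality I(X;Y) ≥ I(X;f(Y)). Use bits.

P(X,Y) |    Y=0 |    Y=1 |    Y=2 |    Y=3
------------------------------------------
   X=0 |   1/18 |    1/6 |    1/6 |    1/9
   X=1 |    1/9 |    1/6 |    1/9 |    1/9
I(X;Y) = 0.0217, I(X;f(Y)) = 0.0163, inequality holds: 0.0217 ≥ 0.0163

Data Processing Inequality: For any Markov chain X → Y → Z, we have I(X;Y) ≥ I(X;Z).

Here Z = f(Y) is a deterministic function of Y, forming X → Y → Z.

Original I(X;Y) = 0.0217 bits

After applying f:
P(X,Z) where Z=f(Y):
- P(X,Z=0) = P(X,Y=1) + P(X,Y=2) + P(X,Y=3)
- P(X,Z=1) = P(X,Y=0)

I(X;Z) = I(X;f(Y)) = 0.0163 bits

Verification: 0.0217 ≥ 0.0163 ✓

Information cannot be created by processing; the function f can only lose information about X.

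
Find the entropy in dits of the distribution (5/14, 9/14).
0.2831 dits

Shannon entropy is H(X) = -Σ p(x) log p(x).

For P = (5/14, 9/14):
H = -5/14 × log_10(5/14) -9/14 × log_10(9/14)
H = 0.2831 dits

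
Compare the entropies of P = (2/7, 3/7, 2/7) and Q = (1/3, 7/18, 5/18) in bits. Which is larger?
Q

Computing entropies in bits:
H(P) = 1.5567
H(Q) = 1.5715

Distribution Q has higher entropy.

Intuition: The distribution closer to uniform (more spread out) has higher entropy.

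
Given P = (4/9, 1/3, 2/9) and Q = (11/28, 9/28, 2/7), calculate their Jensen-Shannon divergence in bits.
0.0041 bits

Jensen-Shannon divergence is:
JSD(P||Q) = 0.5 × D_KL(P||M) + 0.5 × D_KL(Q||M)
where M = 0.5 × (P + Q) is the mixture distribution.

M = 0.5 × (4/9, 1/3, 2/9) + 0.5 × (11/28, 9/28, 2/7) = (0.418651, 0.327381, 0.253968)

D_KL(P||M) = 0.0042 bits
D_KL(Q||M) = 0.0040 bits

JSD(P||Q) = 0.5 × 0.0042 + 0.5 × 0.0040 = 0.0041 bits

Unlike KL divergence, JSD is symmetric and bounded: 0 ≤ JSD ≤ log(2).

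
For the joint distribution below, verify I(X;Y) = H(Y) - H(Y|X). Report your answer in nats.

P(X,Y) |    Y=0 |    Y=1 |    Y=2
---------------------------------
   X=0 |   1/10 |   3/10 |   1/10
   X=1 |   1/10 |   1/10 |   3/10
I(X;Y) = 0.1046 nats

Mutual information has multiple equivalent forms:
- I(X;Y) = H(X) - H(X|Y)
- I(X;Y) = H(Y) - H(Y|X)
- I(X;Y) = H(X) + H(Y) - H(X,Y)

Computing all quantities:
H(X) = 0.6931, H(Y) = 1.0549, H(X,Y) = 1.6434
H(X|Y) = 0.5885, H(Y|X) = 0.9503

Verification:
H(X) - H(X|Y) = 0.6931 - 0.5885 = 0.1046
H(Y) - H(Y|X) = 1.0549 - 0.9503 = 0.1046
H(X) + H(Y) - H(X,Y) = 0.6931 + 1.0549 - 1.6434 = 0.1046

All forms give I(X;Y) = 0.1046 nats. ✓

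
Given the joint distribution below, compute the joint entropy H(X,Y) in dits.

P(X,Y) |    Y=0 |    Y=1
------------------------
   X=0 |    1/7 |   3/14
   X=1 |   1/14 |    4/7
0.4848 dits

Joint entropy is H(X,Y) = -Σ_{x,y} p(x,y) log p(x,y).

Summing over all non-zero entries:
H(X,Y) = -[1/7·log_10(1/7) + 3/14·log_10(3/14) + 1/14·log_10(1/14) + 4/7·log_10(4/7)]
H(X,Y) = 0.4848 dits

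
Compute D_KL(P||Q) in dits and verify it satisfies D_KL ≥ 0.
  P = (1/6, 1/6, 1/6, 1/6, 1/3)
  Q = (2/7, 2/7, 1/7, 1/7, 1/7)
0.0669 dits

KL divergence satisfies the Gibbs inequality: D_KL(P||Q) ≥ 0 for all distributions P, Q.

D_KL(P||Q) = Σ p(x) log(p(x)/q(x))
Term by term:
  x=0: 1/6 × log_10[(1/6)/(2/7)] = -0.0390
  x=1: 1/6 × log_10[(1/6)/(2/7)] = -0.0390
  x=2: 1/6 × log_10[(1/6)/(1/7)] = 0.0112
  x=3: 1/6 × log_10[(1/6)/(1/7)] = 0.0112
  x=4: 1/3 × log_10[(1/3)/(1/7)] = 0.1227
D_KL(P||Q) = 0.0669 dits

D_KL(P||Q) = 0.0669 ≥ 0 ✓

This non-negativity is a fundamental property: relative entropy cannot be negative because it measures how different Q is from P.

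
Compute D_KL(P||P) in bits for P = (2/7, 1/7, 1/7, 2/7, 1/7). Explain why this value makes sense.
0.0000 bits

KL divergence satisfies the Gibbs inequality: D_KL(P||Q) ≥ 0 for all distributions P, Q.

D_KL(P||Q) = Σ p(x) log(p(x)/q(x))
Each term is p(x) × log_2(p(x)/p(x)) = p(x) × log_2(1) = 0, so the sum is 0.
D_KL(P||Q) = 0.0000 bits

When P = Q, the KL divergence is exactly 0, as there is no 'divergence' between identical distributions.

This non-negativity is a fundamental property: relative entropy cannot be negative because it measures how different Q is from P.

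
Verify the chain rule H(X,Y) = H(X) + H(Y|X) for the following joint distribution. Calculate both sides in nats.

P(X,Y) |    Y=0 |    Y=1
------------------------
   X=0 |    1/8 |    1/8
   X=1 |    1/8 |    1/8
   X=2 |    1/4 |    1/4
H(X,Y) = 1.7329, H(X) = 1.0397, H(Y|X) = 0.6931 (all in nats)

Chain rule: H(X,Y) = H(X) + H(Y|X)

Left side — joint entropy directly:
H(X,Y) = -Σ p(x,y) log p(x,y) = 1.7329 nats

Right side — compute H(Y|X) from the conditional distributions:
P(X) = (1/4, 1/4, 1/2), so H(X) = 1.0397 nats
H(Y|X) = Σ_x P(X=x) · H(Y|X=x):
  P(Y|X=0) = (1/2, 1/2), H(Y|X=0) = 0.6931, weight P(X=0) = 1/4
  P(Y|X=1) = (1/2, 1/2), H(Y|X=1) = 0.6931, weight P(X=1) = 1/4
  P(Y|X=2) = (1/2, 1/2), H(Y|X=2) = 0.6931, weight P(X=2) = 1/2
H(Y|X) = 0.6931 nats

H(X) + H(Y|X) = 1.0397 + 0.6931 = 1.7329 nats

Both sides equal 1.7329 nats. ✓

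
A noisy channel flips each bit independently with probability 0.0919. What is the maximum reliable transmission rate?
0.5572 bits

For a binary symmetric channel (BSC) with error probability p:
Capacity C = 1 - H(p) bits per symbol

where H(p) = -p log₂(p) - (1-p) log₂(1-p) is the binary entropy function.

H(0.0919) = 0.4428 bits
C = 1 - 0.4428 = 0.5572 bits per symbol

This means we can reliably transmit up to 0.5572 bits of information per channel use.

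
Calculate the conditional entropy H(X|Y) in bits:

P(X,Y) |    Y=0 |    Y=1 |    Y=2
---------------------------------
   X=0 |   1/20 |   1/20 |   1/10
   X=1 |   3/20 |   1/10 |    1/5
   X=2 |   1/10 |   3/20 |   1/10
1.4755 bits

Using the chain rule: H(X|Y) = H(X,Y) - H(Y)

First, compute H(X,Y) = 3.0464 bits

Marginal P(Y) = (3/10, 3/10, 2/5)
H(Y) = 1.5710 bits

H(X|Y) = H(X,Y) - H(Y) = 3.0464 - 1.5710 = 1.4755 bits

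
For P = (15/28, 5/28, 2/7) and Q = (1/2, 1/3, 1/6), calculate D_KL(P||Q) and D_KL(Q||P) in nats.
D_KL(P||Q) = 0.0795, D_KL(Q||P) = 0.0837

KL divergence is not symmetric: D_KL(P||Q) ≠ D_KL(Q||P) in general.

D_KL(P||Q) = 0.0795 nats
D_KL(Q||P) = 0.0837 nats

No, they are not equal!

This asymmetry is why KL divergence is not a true distance metric.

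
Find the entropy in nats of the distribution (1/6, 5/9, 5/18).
0.9810 nats

Shannon entropy is H(X) = -Σ p(x) log p(x).

For P = (1/6, 5/9, 5/18):
H = -1/6 × log_e(1/6) -5/9 × log_e(5/9) -5/18 × log_e(5/18)
H = 0.9810 nats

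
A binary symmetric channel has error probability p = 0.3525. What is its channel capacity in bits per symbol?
0.0637 bits

For a binary symmetric channel (BSC) with error probability p:
Capacity C = 1 - H(p) bits per symbol

where H(p) = -p log₂(p) - (1-p) log₂(1-p) is the binary entropy function.

H(0.3525) = 0.9363 bits
C = 1 - 0.9363 = 0.0637 bits per symbol

This means we can reliably transmit up to 0.0637 bits of information per channel use.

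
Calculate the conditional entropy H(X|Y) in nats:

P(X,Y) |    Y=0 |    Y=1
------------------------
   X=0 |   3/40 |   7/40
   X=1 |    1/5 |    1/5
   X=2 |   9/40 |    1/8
1.0455 nats

Using the chain rule: H(X|Y) = H(X,Y) - H(Y)

First, compute H(X,Y) = 1.7386 nats

Marginal P(Y) = (1/2, 1/2)
H(Y) = 0.6931 nats

H(X|Y) = H(X,Y) - H(Y) = 1.7386 - 0.6931 = 1.0455 nats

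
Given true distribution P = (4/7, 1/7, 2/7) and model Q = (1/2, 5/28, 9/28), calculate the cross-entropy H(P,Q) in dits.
0.4197 dits

Cross-entropy: H(P,Q) = -Σ p(x) log q(x)

Alternatively: H(P,Q) = H(P) + D_KL(P||Q)
H(P) = 0.4151 dits
D_KL(P||Q) = 0.0047 dits

H(P,Q) = 0.4151 + 0.0047 = 0.4197 dits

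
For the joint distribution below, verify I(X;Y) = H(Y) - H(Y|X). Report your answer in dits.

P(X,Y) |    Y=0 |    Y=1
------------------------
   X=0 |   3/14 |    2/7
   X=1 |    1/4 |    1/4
I(X;Y) = 0.0011 dits

Mutual information has multiple equivalent forms:
- I(X;Y) = H(X) - H(X|Y)
- I(X;Y) = H(Y) - H(Y|X)
- I(X;Y) = H(X) + H(Y) - H(X,Y)

Computing all quantities:
H(X) = 0.3010, H(Y) = 0.2999, H(X,Y) = 0.5998
H(X|Y) = 0.2999, H(Y|X) = 0.2988

Verification:
H(X) - H(X|Y) = 0.3010 - 0.2999 = 0.0011
H(Y) - H(Y|X) = 0.2999 - 0.2988 = 0.0011
H(X) + H(Y) - H(X,Y) = 0.3010 + 0.2999 - 0.5998 = 0.0011

All forms give I(X;Y) = 0.0011 dits. ✓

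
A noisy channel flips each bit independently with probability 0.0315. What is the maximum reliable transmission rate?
0.7981 bits

For a binary symmetric channel (BSC) with error probability p:
Capacity C = 1 - H(p) bits per symbol

where H(p) = -p log₂(p) - (1-p) log₂(1-p) is the binary entropy function.

H(0.0315) = 0.2019 bits
C = 1 - 0.2019 = 0.7981 bits per symbol

This means we can reliably transmit up to 0.7981 bits of information per channel use.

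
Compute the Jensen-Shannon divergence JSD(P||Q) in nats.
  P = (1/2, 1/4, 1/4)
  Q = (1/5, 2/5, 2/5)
0.0507 nats

Jensen-Shannon divergence is:
JSD(P||Q) = 0.5 × D_KL(P||M) + 0.5 × D_KL(Q||M)
where M = 0.5 × (P + Q) is the mixture distribution.

M = 0.5 × (1/2, 1/4, 1/4) + 0.5 × (1/5, 2/5, 2/5) = (7/20, 13/40, 13/40)

D_KL(P||M) = 0.0472 nats
D_KL(Q||M) = 0.0542 nats

JSD(P||Q) = 0.5 × 0.0472 + 0.5 × 0.0542 = 0.0507 nats

Unlike KL divergence, JSD is symmetric and bounded: 0 ≤ JSD ≤ log(2).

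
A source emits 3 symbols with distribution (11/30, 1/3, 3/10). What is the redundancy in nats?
0.0033 nats

Redundancy measures how far a source is from maximum entropy:
R = H_max - H(X)

Maximum entropy for 3 symbols: H_max = log_e(3) = 1.0986 nats
Actual entropy: H(X) = 1.0953 nats
Redundancy: R = 1.0986 - 1.0953 = 0.0033 nats

This redundancy represents potential for compression: the source could be compressed by 0.0033 nats per symbol.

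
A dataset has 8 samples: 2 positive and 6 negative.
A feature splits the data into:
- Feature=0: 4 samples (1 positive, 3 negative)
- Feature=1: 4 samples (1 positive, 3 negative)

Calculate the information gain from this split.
0.0000 bits

Information Gain = H(Y) - H(Y|Feature)

Before split:
P(positive) = 2/8 = 0.2500
H(Y) = 0.8113 bits

After split:
Feature=0: H = 0.8113 bits (weight = 4/8)
Feature=1: H = 0.8113 bits (weight = 4/8)
H(Y|Feature) = (4/8)×0.8113 + (4/8)×0.8113 = 0.8113 bits

Information Gain = 0.8113 - 0.8113 = 0.0000 bits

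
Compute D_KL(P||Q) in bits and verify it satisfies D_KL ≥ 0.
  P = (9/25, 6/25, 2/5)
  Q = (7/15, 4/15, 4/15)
0.0627 bits

KL divergence satisfies the Gibbs inequality: D_KL(P||Q) ≥ 0 for all distributions P, Q.

D_KL(P||Q) = Σ p(x) log(p(x)/q(x))
Term by term:
  x=0: 9/25 × log_2[(9/25)/(7/15)] = -0.1348
  x=1: 6/25 × log_2[(6/25)/(4/15)] = -0.0365
  x=2: 2/5 × log_2[(2/5)/(4/15)] = 0.2340
D_KL(P||Q) = 0.0627 bits

D_KL(P||Q) = 0.0627 ≥ 0 ✓

This non-negativity is a fundamental property: relative entropy cannot be negative because it measures how different Q is from P.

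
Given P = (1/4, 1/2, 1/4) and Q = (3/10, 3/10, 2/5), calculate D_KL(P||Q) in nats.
0.0923 nats

KL divergence: D_KL(P||Q) = Σ p(x) log(p(x)/q(x))

Computing term by term:
  x=0: 1/4 × log_e[(1/4)/(3/10)] = 1/4 × -0.1823 = -0.0456
  x=1: 1/2 × log_e[(1/2)/(3/10)] = 1/2 × 0.5108 = 0.2554
  x=2: 1/4 × log_e[(1/4)/(2/5)] = 1/4 × -0.4700 = -0.1175

D_KL(P||Q) = 0.0923 nats

Note: KL divergence is always non-negative and equals 0 iff P = Q.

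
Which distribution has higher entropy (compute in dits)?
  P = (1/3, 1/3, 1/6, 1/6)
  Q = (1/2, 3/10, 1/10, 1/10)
P

Computing entropies in dits:
H(P) = 0.5775
H(Q) = 0.5074

Distribution P has higher entropy.

Intuition: The distribution closer to uniform (more spread out) has higher entropy.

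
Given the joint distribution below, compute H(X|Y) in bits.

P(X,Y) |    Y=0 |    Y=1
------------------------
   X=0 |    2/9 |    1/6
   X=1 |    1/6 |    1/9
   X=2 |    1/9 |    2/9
1.5305 bits

Using the chain rule: H(X|Y) = H(X,Y) - H(Y)

First, compute H(X,Y) = 2.5305 bits

Marginal P(Y) = (1/2, 1/2)
H(Y) = 1.0000 bits

H(X|Y) = H(X,Y) - H(Y) = 2.5305 - 1.0000 = 1.5305 bits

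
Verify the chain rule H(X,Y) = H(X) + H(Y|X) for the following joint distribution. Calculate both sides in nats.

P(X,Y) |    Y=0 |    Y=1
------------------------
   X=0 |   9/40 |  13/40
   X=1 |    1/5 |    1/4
H(X,Y) = 1.3694, H(X) = 0.6881, H(Y|X) = 0.6812 (all in nats)

Chain rule: H(X,Y) = H(X) + H(Y|X)

Left side — joint entropy directly:
H(X,Y) = -Σ p(x,y) log p(x,y) = 1.3694 nats

Right side — compute H(Y|X) from the conditional distributions:
P(X) = (11/20, 9/20), so H(X) = 0.6881 nats
H(Y|X) = Σ_x P(X=x) · H(Y|X=x):
  P(Y|X=0) = (9/22, 13/22), H(Y|X=0) = 0.6765, weight P(X=0) = 11/20
  P(Y|X=1) = (4/9, 5/9), H(Y|X=1) = 0.6870, weight P(X=1) = 9/20
H(Y|X) = 0.6812 nats

H(X) + H(Y|X) = 0.6881 + 0.6812 = 1.3694 nats

Both sides equal 1.3694 nats. ✓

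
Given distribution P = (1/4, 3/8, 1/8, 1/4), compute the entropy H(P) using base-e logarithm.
1.3209 nats

Shannon entropy is H(X) = -Σ p(x) log p(x).

For P = (1/4, 3/8, 1/8, 1/4):
H = -1/4 × log_e(1/4) -3/8 × log_e(3/8) -1/8 × log_e(1/8) -1/4 × log_e(1/4)
H = 1.3209 nats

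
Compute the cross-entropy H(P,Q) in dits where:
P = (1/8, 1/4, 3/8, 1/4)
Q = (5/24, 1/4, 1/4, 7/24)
0.5952 dits

Cross-entropy: H(P,Q) = -Σ p(x) log q(x)

Alternatively: H(P,Q) = H(P) + D_KL(P||Q)
H(P) = 0.5737 dits
D_KL(P||Q) = 0.0216 dits

H(P,Q) = 0.5737 + 0.0216 = 0.5952 dits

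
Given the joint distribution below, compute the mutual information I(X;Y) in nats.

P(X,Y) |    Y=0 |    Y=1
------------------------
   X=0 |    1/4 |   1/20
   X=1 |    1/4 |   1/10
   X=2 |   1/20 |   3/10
0.2000 nats

Mutual information: I(X;Y) = H(X) + H(Y) - H(X,Y)

Marginals:
P(X) = (3/10, 7/20, 7/20), H(X) = 1.0961 nats
P(Y) = (11/20, 9/20), H(Y) = 0.6881 nats

Joint entropy: H(X,Y) = 1.5842 nats

I(X;Y) = 1.0961 + 0.6881 - 1.5842 = 0.2000 nats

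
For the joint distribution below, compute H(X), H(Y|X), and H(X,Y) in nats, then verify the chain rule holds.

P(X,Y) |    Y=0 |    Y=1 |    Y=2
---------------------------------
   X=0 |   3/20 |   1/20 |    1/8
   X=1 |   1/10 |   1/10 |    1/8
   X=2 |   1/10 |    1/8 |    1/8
H(X,Y) = 2.1649, H(X) = 1.0980, H(Y|X) = 1.0669 (all in nats)

Chain rule: H(X,Y) = H(X) + H(Y|X)

Left side — joint entropy directly:
H(X,Y) = -Σ p(x,y) log p(x,y) = 2.1649 nats

Right side — compute H(Y|X) from the conditional distributions:
P(X) = (13/40, 13/40, 7/20), so H(X) = 1.0980 nats
H(Y|X) = Σ_x P(X=x) · H(Y|X=x):
  P(Y|X=0) = (6/13, 2/13, 5/13), H(Y|X=0) = 1.0123, weight P(X=0) = 13/40
  P(Y|X=1) = (4/13, 4/13, 5/13), H(Y|X=1) = 1.0928, weight P(X=1) = 13/40
  P(Y|X=2) = (2/7, 5/14, 5/14), H(Y|X=2) = 1.0934, weight P(X=2) = 7/20
H(Y|X) = 1.0669 nats

H(X) + H(Y|X) = 1.0980 + 1.0669 = 2.1649 nats

Both sides equal 2.1649 nats. ✓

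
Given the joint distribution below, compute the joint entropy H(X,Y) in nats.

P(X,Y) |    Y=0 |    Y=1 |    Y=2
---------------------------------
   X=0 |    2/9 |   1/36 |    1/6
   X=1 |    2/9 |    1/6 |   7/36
1.6837 nats

Joint entropy is H(X,Y) = -Σ_{x,y} p(x,y) log p(x,y).

Summing over all non-zero entries:
H(X,Y) = -[2/9·log_e(2/9) + 1/36·log_e(1/36) + 1/6·log_e(1/6) + 2/9·log_e(2/9) + 1/6·log_e(1/6) + 7/36·log_e(7/36)]
H(X,Y) = 1.6837 nats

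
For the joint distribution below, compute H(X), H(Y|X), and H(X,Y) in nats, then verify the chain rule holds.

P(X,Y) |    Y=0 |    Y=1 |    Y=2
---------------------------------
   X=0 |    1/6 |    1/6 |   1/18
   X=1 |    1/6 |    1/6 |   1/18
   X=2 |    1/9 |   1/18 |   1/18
H(X,Y) = 2.0809, H(X) = 1.0688, H(Y|X) = 1.0121 (all in nats)

Chain rule: H(X,Y) = H(X) + H(Y|X)

Left side — joint entropy directly:
H(X,Y) = -Σ p(x,y) log p(x,y) = 2.0809 nats

Right side — compute H(Y|X) from the conditional distributions:
P(X) = (7/18, 7/18, 2/9), so H(X) = 1.0688 nats
H(Y|X) = Σ_x P(X=x) · H(Y|X=x):
  P(Y|X=0) = (3/7, 3/7, 1/7), H(Y|X=0) = 1.0042, weight P(X=0) = 7/18
  P(Y|X=1) = (3/7, 3/7, 1/7), H(Y|X=1) = 1.0042, weight P(X=1) = 7/18
  P(Y|X=2) = (1/2, 1/4, 1/4), H(Y|X=2) = 1.0397, weight P(X=2) = 2/9
H(Y|X) = 1.0121 nats

H(X) + H(Y|X) = 1.0688 + 1.0121 = 2.0809 nats

Both sides equal 2.0809 nats. ✓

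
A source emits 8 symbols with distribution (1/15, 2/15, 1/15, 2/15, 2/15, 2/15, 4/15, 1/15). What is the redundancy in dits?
0.0481 dits

Redundancy measures how far a source is from maximum entropy:
R = H_max - H(X)

Maximum entropy for 8 symbols: H_max = log_10(8) = 0.9031 dits
Actual entropy: H(X) = 0.8550 dits
Redundancy: R = 0.9031 - 0.8550 = 0.0481 dits

This redundancy represents potential for compression: the source could be compressed by 0.0481 dits per symbol.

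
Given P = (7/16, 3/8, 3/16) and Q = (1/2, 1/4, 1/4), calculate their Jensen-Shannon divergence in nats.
0.0096 nats

Jensen-Shannon divergence is:
JSD(P||Q) = 0.5 × D_KL(P||M) + 0.5 × D_KL(Q||M)
where M = 0.5 × (P + Q) is the mixture distribution.

M = 0.5 × (7/16, 3/8, 3/16) + 0.5 × (1/2, 1/4, 1/4) = (15/32, 5/16, 7/32)

D_KL(P||M) = 0.0093 nats
D_KL(Q||M) = 0.0099 nats

JSD(P||Q) = 0.5 × 0.0093 + 0.5 × 0.0099 = 0.0096 nats

Unlike KL divergence, JSD is symmetric and bounded: 0 ≤ JSD ≤ log(2).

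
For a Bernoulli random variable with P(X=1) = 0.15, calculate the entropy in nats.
0.4227 nats

The binary entropy function is:
H(p) = -p log(p) - (1-p) log(1-p)

H(0.15) = -0.15 × log_e(0.15) - 0.85 × log_e(0.85)
H(0.15) = 0.4227 nats

Note: Binary entropy is maximized at p=0.5 (H=1 bit) and minimized at p=0 or p=1 (H=0).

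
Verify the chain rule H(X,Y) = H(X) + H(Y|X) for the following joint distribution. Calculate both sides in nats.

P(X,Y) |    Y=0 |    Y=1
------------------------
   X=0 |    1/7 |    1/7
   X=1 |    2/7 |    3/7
H(X,Y) = 1.2770, H(X) = 0.5983, H(Y|X) = 0.6788 (all in nats)

Chain rule: H(X,Y) = H(X) + H(Y|X)

Left side — joint entropy directly:
H(X,Y) = -Σ p(x,y) log p(x,y) = 1.2770 nats

Right side — compute H(Y|X) from the conditional distributions:
P(X) = (2/7, 5/7), so H(X) = 0.5983 nats
H(Y|X) = Σ_x P(X=x) · H(Y|X=x):
  P(Y|X=0) = (1/2, 1/2), H(Y|X=0) = 0.6931, weight P(X=0) = 2/7
  P(Y|X=1) = (2/5, 3/5), H(Y|X=1) = 0.6730, weight P(X=1) = 5/7
H(Y|X) = 0.6788 nats

H(X) + H(Y|X) = 0.5983 + 0.6788 = 1.2770 nats

Both sides equal 1.2770 nats. ✓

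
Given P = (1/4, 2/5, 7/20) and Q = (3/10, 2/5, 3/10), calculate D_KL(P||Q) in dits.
0.0036 dits

KL divergence: D_KL(P||Q) = Σ p(x) log(p(x)/q(x))

Computing term by term:
  x=0: 1/4 × log_10[(1/4)/(3/10)] = 1/4 × -0.0792 = -0.0198
  x=1: 2/5 × log_10[(2/5)/(2/5)] = 2/5 × 0.0000 = 0.0000
  x=2: 7/20 × log_10[(7/20)/(3/10)] = 7/20 × 0.0669 = 0.0234

D_KL(P||Q) = 0.0036 dits

Note: KL divergence is always non-negative and equals 0 iff P = Q.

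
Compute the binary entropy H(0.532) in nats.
0.6911 nats

The binary entropy function is:
H(p) = -p log(p) - (1-p) log(1-p)

H(0.532) = -0.532 × log_e(0.532) - 0.468 × log_e(0.468)
H(0.532) = 0.6911 nats

Note: Binary entropy is maximized at p=0.5 (H=1 bit) and minimized at p=0 or p=1 (H=0).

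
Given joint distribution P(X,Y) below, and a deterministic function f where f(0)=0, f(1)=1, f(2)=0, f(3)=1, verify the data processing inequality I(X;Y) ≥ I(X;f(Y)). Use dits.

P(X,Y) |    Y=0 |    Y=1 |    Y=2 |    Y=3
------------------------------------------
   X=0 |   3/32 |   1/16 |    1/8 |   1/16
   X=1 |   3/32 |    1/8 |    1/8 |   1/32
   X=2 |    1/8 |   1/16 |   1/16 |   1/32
I(X;Y) = 0.0138, I(X;f(Y)) = 0.0011, inequality holds: 0.0138 ≥ 0.0011

Data Processing Inequality: For any Markov chain X → Y → Z, we have I(X;Y) ≥ I(X;Z).

Here Z = f(Y) is a deterministic function of Y, forming X → Y → Z.

Original I(X;Y) = 0.0138 dits

After applying f:
P(X,Z) where Z=f(Y):
- P(X,Z=0) = P(X,Y=0) + P(X,Y=2)
- P(X,Z=1) = P(X,Y=1) + P(X,Y=3)

I(X;Z) = I(X;f(Y)) = 0.0011 dits

Verification: 0.0138 ≥ 0.0011 ✓

Information cannot be created by processing; the function f can only lose information about X.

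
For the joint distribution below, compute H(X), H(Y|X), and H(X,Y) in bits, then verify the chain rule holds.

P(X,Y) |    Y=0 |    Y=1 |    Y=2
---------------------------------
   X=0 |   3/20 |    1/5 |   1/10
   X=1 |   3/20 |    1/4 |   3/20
H(X,Y) = 2.5282, H(X) = 0.9928, H(Y|X) = 1.5354 (all in bits)

Chain rule: H(X,Y) = H(X) + H(Y|X)

Left side — joint entropy directly:
H(X,Y) = -Σ p(x,y) log p(x,y) = 2.5282 bits

Right side — compute H(Y|X) from the conditional distributions:
P(X) = (9/20, 11/20), so H(X) = 0.9928 bits
H(Y|X) = Σ_x P(X=x) · H(Y|X=x):
  P(Y|X=0) = (1/3, 4/9, 2/9), H(Y|X=0) = 1.5305, weight P(X=0) = 9/20
  P(Y|X=1) = (3/11, 5/11, 3/11), H(Y|X=1) = 1.5395, weight P(X=1) = 11/20
H(Y|X) = 1.5354 bits

H(X) + H(Y|X) = 0.9928 + 1.5354 = 2.5282 bits

Both sides equal 2.5282 bits. ✓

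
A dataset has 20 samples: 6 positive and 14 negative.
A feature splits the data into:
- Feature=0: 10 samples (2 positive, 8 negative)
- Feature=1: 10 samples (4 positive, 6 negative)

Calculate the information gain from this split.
0.0349 bits

Information Gain = H(Y) - H(Y|Feature)

Before split:
P(positive) = 6/20 = 0.3000
H(Y) = 0.8813 bits

After split:
Feature=0: H = 0.7219 bits (weight = 10/20)
Feature=1: H = 0.9710 bits (weight = 10/20)
H(Y|Feature) = (10/20)×0.7219 + (10/20)×0.9710 = 0.8464 bits

Information Gain = 0.8813 - 0.8464 = 0.0349 bits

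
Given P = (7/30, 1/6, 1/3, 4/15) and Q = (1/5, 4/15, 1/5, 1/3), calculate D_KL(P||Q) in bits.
0.0987 bits

KL divergence: D_KL(P||Q) = Σ p(x) log(p(x)/q(x))

Computing term by term:
  x=0: 7/30 × log_2[(7/30)/(1/5)] = 7/30 × 0.2224 = 0.0519
  x=1: 1/6 × log_2[(1/6)/(4/15)] = 1/6 × -0.6781 = -0.1130
  x=2: 1/3 × log_2[(1/3)/(1/5)] = 1/3 × 0.7370 = 0.2457
  x=3: 4/15 × log_2[(4/15)/(1/3)] = 4/15 × -0.3219 = -0.0858

D_KL(P||Q) = 0.0987 bits

Note: KL divergence is always non-negative and equals 0 iff P = Q.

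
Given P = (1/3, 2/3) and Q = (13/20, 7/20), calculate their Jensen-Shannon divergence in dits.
0.0222 dits

Jensen-Shannon divergence is:
JSD(P||Q) = 0.5 × D_KL(P||M) + 0.5 × D_KL(Q||M)
where M = 0.5 × (P + Q) is the mixture distribution.

M = 0.5 × (1/3, 2/3) + 0.5 × (13/20, 7/20) = (0.491667, 0.508333)

D_KL(P||M) = 0.0222 dits
D_KL(Q||M) = 0.0221 dits

JSD(P||Q) = 0.5 × 0.0222 + 0.5 × 0.0221 = 0.0222 dits

Unlike KL divergence, JSD is symmetric and bounded: 0 ≤ JSD ≤ log(2).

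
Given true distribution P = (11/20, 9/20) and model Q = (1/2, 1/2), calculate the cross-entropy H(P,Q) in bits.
1.0000 bits

Cross-entropy: H(P,Q) = -Σ p(x) log q(x)

Alternatively: H(P,Q) = H(P) + D_KL(P||Q)
H(P) = 0.9928 bits
D_KL(P||Q) = 0.0072 bits

H(P,Q) = 0.9928 + 0.0072 = 1.0000 bits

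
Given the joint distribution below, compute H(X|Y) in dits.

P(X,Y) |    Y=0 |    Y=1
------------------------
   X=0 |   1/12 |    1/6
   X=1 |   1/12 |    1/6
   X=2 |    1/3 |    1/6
0.4269 dits

Using the chain rule: H(X|Y) = H(X,Y) - H(Y)

First, compute H(X,Y) = 0.7280 dits

Marginal P(Y) = (1/2, 1/2)
H(Y) = 0.3010 dits

H(X|Y) = H(X,Y) - H(Y) = 0.7280 - 0.3010 = 0.4269 dits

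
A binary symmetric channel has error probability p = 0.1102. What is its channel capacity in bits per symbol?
0.4995 bits

For a binary symmetric channel (BSC) with error probability p:
Capacity C = 1 - H(p) bits per symbol

where H(p) = -p log₂(p) - (1-p) log₂(1-p) is the binary entropy function.

H(0.1102) = 0.5005 bits
C = 1 - 0.5005 = 0.4995 bits per symbol

This means we can reliably transmit up to 0.4995 bits of information per channel use.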